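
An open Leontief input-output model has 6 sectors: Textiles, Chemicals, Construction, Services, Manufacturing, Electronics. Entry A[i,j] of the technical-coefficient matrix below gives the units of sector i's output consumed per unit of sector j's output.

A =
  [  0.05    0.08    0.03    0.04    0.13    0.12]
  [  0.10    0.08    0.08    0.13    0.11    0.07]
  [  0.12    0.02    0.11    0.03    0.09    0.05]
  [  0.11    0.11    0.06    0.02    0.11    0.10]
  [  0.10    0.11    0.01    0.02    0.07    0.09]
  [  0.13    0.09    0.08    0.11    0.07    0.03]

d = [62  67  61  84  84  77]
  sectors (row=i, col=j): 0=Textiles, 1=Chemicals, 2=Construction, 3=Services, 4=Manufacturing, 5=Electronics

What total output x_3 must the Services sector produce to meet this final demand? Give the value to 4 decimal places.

154.0252

Form M = I − A:
  [  0.95   -0.08   -0.03   -0.04   -0.13   -0.12]
  [ -0.10    0.92   -0.08   -0.13   -0.11   -0.07]
  [ -0.12   -0.02    0.89   -0.03   -0.09   -0.05]
  [ -0.11   -0.11   -0.06    0.98   -0.11   -0.10]
  [ -0.10   -0.11   -0.01   -0.02    0.93   -0.09]
  [ -0.13   -0.09   -0.08   -0.11   -0.07    0.97]
Leontief inverse L = M⁻¹:
  [  1.1371    0.1551    0.0776    0.0944    0.2099    0.1851]
  [  0.2075    1.1720    0.1417    0.1903    0.2157    0.1572]
  [  0.1952    0.0812    1.1541    0.0700    0.1653    0.1120]
  [  0.2053    0.1912    0.1151    1.0815    0.2036    0.1755]
  [  0.1750    0.1768    0.0531    0.0725    1.1457    0.1509]
  [  0.2237    0.1707    0.1356    0.1640    0.1675    1.1104]
Total output x = L · d:
  x_0 = 1.1371·62 + 0.1551·67 + 0.0776·61 + 0.0944·84 + 0.2099·84 + 0.1851·77 = 125.4383
  x_1 = 0.2075·62 + 1.1720·67 + 0.1417·61 + 0.1903·84 + 0.2157·84 + 0.1572·77 = 146.2453
  x_2 = 0.1952·62 + 0.0812·67 + 1.1541·61 + 0.0700·84 + 0.1653·84 + 0.1120·77 = 116.3306
  x_3 = 0.2053·62 + 0.1912·67 + 0.1151·61 + 1.0815·84 + 0.2036·84 + 0.1755·77 = 154.0252
  x_4 = 0.1750·62 + 0.1768·67 + 0.0531·61 + 0.0725·84 + 1.1457·84 + 0.1509·77 = 139.8895
  x_5 = 0.2237·62 + 0.1707·67 + 0.1356·61 + 0.1640·84 + 0.1675·84 + 1.1104·77 = 146.9181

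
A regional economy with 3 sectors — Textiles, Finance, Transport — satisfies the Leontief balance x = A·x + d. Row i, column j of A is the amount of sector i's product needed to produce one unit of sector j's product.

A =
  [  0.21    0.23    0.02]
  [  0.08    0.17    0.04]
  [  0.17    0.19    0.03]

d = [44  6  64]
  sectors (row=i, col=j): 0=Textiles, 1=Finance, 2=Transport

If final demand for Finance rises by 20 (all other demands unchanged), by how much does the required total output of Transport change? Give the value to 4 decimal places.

Form M = I − A:
  [  0.79   -0.23   -0.02]
  [ -0.08    0.83   -0.04]
  [ -0.17   -0.19    0.97]
Leontief inverse L = M⁻¹:
  [  1.3128    0.3735    0.0425]
  [  0.1389    1.2558    0.0547]
  [  0.2573    0.3114    1.0491]
Total output x = L · d:
  x_0 = 1.3128·44 + 0.3735·6 + 0.0425·64 = 62.7217
  x_1 = 0.1389·44 + 1.2558·6 + 0.0547·64 = 17.1457
  x_2 = 0.2573·44 + 0.3114·6 + 1.0491·64 = 80.3303
Δx_2 = L[2,1] · Δd_1 = 0.3114 · 20 = 6.2289

6.2289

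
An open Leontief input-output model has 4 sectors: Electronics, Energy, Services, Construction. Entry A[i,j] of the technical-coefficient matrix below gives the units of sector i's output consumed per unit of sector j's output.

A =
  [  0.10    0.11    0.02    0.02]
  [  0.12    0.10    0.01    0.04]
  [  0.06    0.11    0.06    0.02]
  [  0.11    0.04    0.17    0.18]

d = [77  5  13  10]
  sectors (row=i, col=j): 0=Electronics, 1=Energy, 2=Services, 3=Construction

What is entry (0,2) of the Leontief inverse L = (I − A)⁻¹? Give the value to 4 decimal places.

Form M = I − A:
  [  0.90   -0.11   -0.02   -0.02]
  [ -0.12    0.90   -0.01   -0.04]
  [ -0.06   -0.11    0.94   -0.02]
  [ -0.11   -0.04   -0.17    0.82]
Leontief inverse L = M⁻¹:
  [  1.1369    0.1445    0.0322    0.0356]
  [  0.1606    1.1366    0.0264    0.0600]
  [  0.0952    0.1445    1.0738    0.0356]
  [  0.1801    0.1048    0.2282    1.2346]
Total output x = L · d:
  x_0 = 1.1369·77 + 0.1445·5 + 0.0322·13 + 0.0356·10 = 89.0343
  x_1 = 0.1606·77 + 1.1366·5 + 0.0264·13 + 0.0600·10 = 18.9954
  x_2 = 0.0952·77 + 0.1445·5 + 1.0738·13 + 0.0356·10 = 22.3677
  x_3 = 0.1801·77 + 0.1048·5 + 0.2282·13 + 1.2346·10 = 29.7026

L[0,2] = 0.0322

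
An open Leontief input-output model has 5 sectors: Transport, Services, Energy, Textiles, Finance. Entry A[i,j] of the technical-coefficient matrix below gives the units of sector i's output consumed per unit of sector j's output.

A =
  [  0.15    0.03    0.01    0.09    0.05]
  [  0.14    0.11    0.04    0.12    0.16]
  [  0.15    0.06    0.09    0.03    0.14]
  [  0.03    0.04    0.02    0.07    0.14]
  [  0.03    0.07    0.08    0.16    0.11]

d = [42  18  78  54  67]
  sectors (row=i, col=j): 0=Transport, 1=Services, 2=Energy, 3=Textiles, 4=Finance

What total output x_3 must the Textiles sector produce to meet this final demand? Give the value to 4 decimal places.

Form M = I − A:
  [  0.85   -0.03   -0.01   -0.09   -0.05]
  [ -0.14    0.89   -0.04   -0.12   -0.16]
  [ -0.15   -0.06    0.91   -0.03   -0.14]
  [ -0.03   -0.04   -0.02    0.93   -0.14]
  [ -0.03   -0.07   -0.08   -0.16    0.89]
Leontief inverse L = M⁻¹:
  [  1.1995    0.0569    0.0280    0.1423    0.1044]
  [  0.2243    1.1679    0.0824    0.2216    0.2704]
  [  0.2287    0.1066    1.1285    0.1114    0.2271]
  [  0.0669    0.0719    0.0464    1.1271    0.2013]
  [  0.0907    0.1163    0.1172    0.2349    1.2050]
Total output x = L · d:
  x_0 = 1.1995·42 + 0.0569·18 + 0.0280·78 + 0.1423·54 + 0.1044·67 = 68.2655
  x_1 = 0.2243·42 + 1.1679·18 + 0.0824·78 + 0.2216·54 + 0.2704·67 = 66.9550
  x_2 = 0.2287·42 + 0.1066·18 + 1.1285·78 + 0.1114·54 + 0.2271·67 = 120.7730
  x_3 = 0.0669·42 + 0.0719·18 + 0.0464·78 + 1.1271·54 + 0.2013·67 = 82.0708
  x_4 = 0.0907·42 + 0.1163·18 + 0.1172·78 + 0.2349·54 + 1.2050·67 = 108.4584

82.0708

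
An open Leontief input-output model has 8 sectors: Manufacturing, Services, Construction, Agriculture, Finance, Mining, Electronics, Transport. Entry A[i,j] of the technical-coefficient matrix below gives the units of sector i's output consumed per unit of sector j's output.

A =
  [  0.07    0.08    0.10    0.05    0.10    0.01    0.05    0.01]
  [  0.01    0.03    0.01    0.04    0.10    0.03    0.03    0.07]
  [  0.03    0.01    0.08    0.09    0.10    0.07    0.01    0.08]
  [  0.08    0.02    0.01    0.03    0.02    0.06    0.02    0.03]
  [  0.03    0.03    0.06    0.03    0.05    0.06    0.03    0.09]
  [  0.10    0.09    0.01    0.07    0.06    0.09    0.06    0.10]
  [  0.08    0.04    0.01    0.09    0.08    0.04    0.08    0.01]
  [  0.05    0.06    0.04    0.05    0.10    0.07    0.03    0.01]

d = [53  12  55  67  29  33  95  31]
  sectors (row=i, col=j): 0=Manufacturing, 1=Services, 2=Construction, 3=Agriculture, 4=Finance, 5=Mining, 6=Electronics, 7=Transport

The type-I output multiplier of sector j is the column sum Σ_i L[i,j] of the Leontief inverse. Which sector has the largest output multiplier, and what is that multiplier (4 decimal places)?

Finance (2.0270)

Form M = I − A:
  [  0.93   -0.08   -0.10   -0.05   -0.10   -0.01   -0.05   -0.01]
  [ -0.01    0.97   -0.01   -0.04   -0.10   -0.03   -0.03   -0.07]
  [ -0.03   -0.01    0.92   -0.09   -0.10   -0.07   -0.01   -0.08]
  [ -0.08   -0.02   -0.01    0.97   -0.02   -0.06   -0.02   -0.03]
  [ -0.03   -0.03   -0.06   -0.03    0.95   -0.06   -0.03   -0.09]
  [ -0.10   -0.09   -0.01   -0.07   -0.06    0.91   -0.06   -0.10]
  [ -0.08   -0.04   -0.01   -0.09   -0.08   -0.04    0.92   -0.01]
  [ -0.05   -0.06   -0.04   -0.05   -0.10   -0.07   -0.03    0.99]
Leontief inverse L = M⁻¹:
  [  1.1090    0.1109    0.1369    0.0930    0.1601    0.0506    0.0777    0.0534]
  [  0.0387    1.0539    0.0309    0.0667    0.1381    0.0608    0.0499    0.0986]
  [  0.0755    0.0455    1.1144    0.1325    0.1566    0.1183    0.0375    0.1246]
  [  0.1094    0.0456    0.0312    1.0556    0.0560    0.0842    0.0398    0.0528]
  [  0.0667    0.0609    0.0875    0.0667    1.1006    0.0984    0.0544    0.1246]
  [  0.1572    0.1393    0.0486    0.1218    0.1350    1.1416    0.0999    0.1477]
  [  0.1232    0.0728    0.0389    0.1277    0.1303    0.0759    1.1099    0.0441]
  [  0.0885    0.0918    0.0688    0.0866    0.1503    0.1082    0.0567    1.0508]
Total output x = L · d:
  x_0 = 1.1090·53 + 0.1109·12 + 0.1369·55 + 0.0930·67 + 0.1601·29 + 0.0506·33 + 0.0777·95 + 0.0534·31 = 89.2192
  x_1 = 0.0387·53 + 1.0539·12 + 0.0309·55 + 0.0667·67 + 0.1381·29 + 0.0608·33 + 0.0499·95 + 0.0986·31 = 34.6759
  x_2 = 0.0755·53 + 0.0455·12 + 1.1144·55 + 0.1325·67 + 0.1566·29 + 0.1183·33 + 0.0375·95 + 0.1246·31 = 90.5867
  x_3 = 0.1094·53 + 0.0456·12 + 0.0312·55 + 1.0556·67 + 0.0560·29 + 0.0842·33 + 0.0398·95 + 0.0528·31 = 88.6016
  x_4 = 0.0667·53 + 0.0609·12 + 0.0875·55 + 0.0667·67 + 1.1006·29 + 0.0984·33 + 0.0544·95 + 0.1246·31 = 57.7371
  x_5 = 0.1572·53 + 0.1393·12 + 0.0486·55 + 0.1218·67 + 0.1350·29 + 1.1416·33 + 0.0999·95 + 0.1477·31 = 76.4985
  x_6 = 0.1232·53 + 0.0728·12 + 0.0389·55 + 0.1277·67 + 0.1303·29 + 0.0759·33 + 1.1099·95 + 0.0441·31 = 131.1915
  x_7 = 0.0885·53 + 0.0918·12 + 0.0688·55 + 0.0866·67 + 0.1503·29 + 0.1082·33 + 0.0567·95 + 1.0508·31 = 61.2721
Output multipliers (column sums of L):
  Manufacturing: 1.7683
  Services: 1.6207
  Construction: 1.5572
  Agriculture: 1.7505
  Finance: 2.0270
  Mining: 1.7382
  Electronics: 1.5257
  Transport: 1.6967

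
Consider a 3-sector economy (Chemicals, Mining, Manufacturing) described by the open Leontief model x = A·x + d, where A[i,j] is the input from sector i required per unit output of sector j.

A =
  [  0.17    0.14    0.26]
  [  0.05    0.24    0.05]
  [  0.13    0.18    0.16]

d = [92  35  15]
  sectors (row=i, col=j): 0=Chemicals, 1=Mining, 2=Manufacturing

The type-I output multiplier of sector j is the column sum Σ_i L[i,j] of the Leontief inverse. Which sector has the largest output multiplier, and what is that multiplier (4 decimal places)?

Mining (2.0415)

Form M = I − A:
  [  0.83   -0.14   -0.26]
  [ -0.05    0.76   -0.05]
  [ -0.13   -0.18    0.84]
Leontief inverse L = M⁻¹:
  [  1.2909    0.3372    0.4196]
  [  0.0995    1.3606    0.1118]
  [  0.2211    0.3437    1.2794]
Total output x = L · d:
  x_0 = 1.2909·92 + 0.3372·35 + 0.4196·15 = 136.8540
  x_1 = 0.0995·92 + 1.3606·35 + 0.1118·15 = 58.4484
  x_2 = 0.2211·92 + 0.3437·35 + 1.2794·15 = 51.5616
Output multipliers (column sums of L):
  Chemicals: 1.6114
  Mining: 2.0415
  Manufacturing: 1.8108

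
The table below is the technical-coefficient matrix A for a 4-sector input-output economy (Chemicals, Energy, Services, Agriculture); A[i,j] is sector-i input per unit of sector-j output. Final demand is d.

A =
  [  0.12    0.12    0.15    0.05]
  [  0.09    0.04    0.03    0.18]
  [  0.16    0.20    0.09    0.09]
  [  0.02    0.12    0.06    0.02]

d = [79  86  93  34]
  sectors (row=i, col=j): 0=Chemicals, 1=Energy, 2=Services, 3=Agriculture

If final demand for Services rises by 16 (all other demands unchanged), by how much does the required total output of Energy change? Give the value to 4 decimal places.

Form M = I − A:
  [  0.88   -0.12   -0.15   -0.05]
  [ -0.09    0.96   -0.03   -0.18]
  [ -0.16   -0.20    0.91   -0.09]
  [ -0.02   -0.12   -0.06    0.98]
Leontief inverse L = M⁻¹:
  [  1.1991    0.2090    0.2124    0.1191]
  [  0.1305    1.0999    0.0720    0.2153]
  [  0.2450    0.2940    1.1604    0.1731]
  [  0.0554    0.1569    0.0842    1.0598]
Total output x = L · d:
  x_0 = 1.1991·79 + 0.2090·86 + 0.2124·93 + 0.1191·34 = 136.5018
  x_1 = 0.1305·79 + 1.0999·86 + 0.0720·93 + 0.2153·34 = 118.9078
  x_2 = 0.2450·79 + 0.2940·86 + 1.1604·93 + 0.1731·34 = 158.4379
  x_3 = 0.0554·79 + 0.1569·86 + 0.0842·93 + 1.0598·34 = 61.7400
Δx_1 = L[1,2] · Δd_2 = 0.0720 · 16 = 1.1513

1.1513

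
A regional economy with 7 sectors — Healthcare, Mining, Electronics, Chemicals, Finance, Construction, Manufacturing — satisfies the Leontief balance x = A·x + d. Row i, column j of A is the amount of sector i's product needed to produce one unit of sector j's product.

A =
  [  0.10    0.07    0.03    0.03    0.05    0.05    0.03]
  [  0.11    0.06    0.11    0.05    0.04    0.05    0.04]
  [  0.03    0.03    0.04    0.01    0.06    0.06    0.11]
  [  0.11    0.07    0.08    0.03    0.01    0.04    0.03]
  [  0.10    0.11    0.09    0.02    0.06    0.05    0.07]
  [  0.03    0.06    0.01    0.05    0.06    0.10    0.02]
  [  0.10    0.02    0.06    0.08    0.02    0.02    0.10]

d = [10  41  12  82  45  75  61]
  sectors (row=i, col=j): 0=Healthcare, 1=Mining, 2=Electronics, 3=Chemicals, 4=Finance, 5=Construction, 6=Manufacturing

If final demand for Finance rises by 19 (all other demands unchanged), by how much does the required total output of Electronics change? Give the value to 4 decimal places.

1.5995

Form M = I − A:
  [  0.90   -0.07   -0.03   -0.03   -0.05   -0.05   -0.03]
  [ -0.11    0.94   -0.11   -0.05   -0.04   -0.05   -0.04]
  [ -0.03   -0.03    0.96   -0.01   -0.06   -0.06   -0.11]
  [ -0.11   -0.07   -0.08    0.97   -0.01   -0.04   -0.03]
  [ -0.10   -0.11   -0.09   -0.02    0.94   -0.05   -0.07]
  [ -0.03   -0.06   -0.01   -0.05   -0.06    0.90   -0.02]
  [ -0.10   -0.02   -0.06   -0.08   -0.02   -0.02    0.90]
Leontief inverse L = M⁻¹:
  [  1.1508    0.1072    0.0645    0.0526    0.0770    0.0822    0.0606]
  [  0.1698    1.1032    0.1512    0.0767    0.0740    0.0902    0.0835]
  [  0.0760    0.0611    1.0719    0.0349    0.0842    0.0885    0.1459]
  [  0.1586    0.1041    0.1128    1.0521    0.0372    0.0723    0.0633]
  [  0.1685    0.1578    0.1390    0.0520    1.0974    0.0933    0.1188]
  [  0.0740    0.0953    0.0418    0.0715    0.0847    1.1322    0.0459]
  [  0.1562    0.0554    0.0960    0.1061    0.0454    0.0507    1.1387]
Total output x = L · d:
  x_0 = 1.1508·10 + 0.1072·41 + 0.0645·12 + 0.0526·82 + 0.0770·45 + 0.0822·75 + 0.0606·61 = 34.3119
  x_1 = 0.1698·10 + 1.1032·41 + 0.1512·12 + 0.0767·82 + 0.0740·45 + 0.0902·75 + 0.0835·61 = 70.2198
  x_2 = 0.0760·10 + 0.0611·41 + 1.0719·12 + 0.0349·82 + 0.0842·45 + 0.0885·75 + 0.1459·61 = 38.3178
  x_3 = 0.1586·10 + 0.1041·41 + 0.1128·12 + 1.0521·82 + 0.0372·45 + 0.0723·75 + 0.0633·61 = 104.4370
  x_4 = 0.1685·10 + 0.1578·41 + 0.1390·12 + 0.0520·82 + 1.0974·45 + 0.0933·75 + 0.1188·61 = 77.7123
  x_5 = 0.0740·10 + 0.0953·41 + 0.0418·12 + 0.0715·82 + 0.0847·45 + 1.1322·75 + 0.0459·61 = 102.5447
  x_6 = 0.1562·10 + 0.0554·41 + 0.0960·12 + 0.1061·82 + 0.0454·45 + 0.0507·75 + 1.1387·61 = 88.9942
Δx_2 = L[2,4] · Δd_4 = 0.0842 · 19 = 1.5995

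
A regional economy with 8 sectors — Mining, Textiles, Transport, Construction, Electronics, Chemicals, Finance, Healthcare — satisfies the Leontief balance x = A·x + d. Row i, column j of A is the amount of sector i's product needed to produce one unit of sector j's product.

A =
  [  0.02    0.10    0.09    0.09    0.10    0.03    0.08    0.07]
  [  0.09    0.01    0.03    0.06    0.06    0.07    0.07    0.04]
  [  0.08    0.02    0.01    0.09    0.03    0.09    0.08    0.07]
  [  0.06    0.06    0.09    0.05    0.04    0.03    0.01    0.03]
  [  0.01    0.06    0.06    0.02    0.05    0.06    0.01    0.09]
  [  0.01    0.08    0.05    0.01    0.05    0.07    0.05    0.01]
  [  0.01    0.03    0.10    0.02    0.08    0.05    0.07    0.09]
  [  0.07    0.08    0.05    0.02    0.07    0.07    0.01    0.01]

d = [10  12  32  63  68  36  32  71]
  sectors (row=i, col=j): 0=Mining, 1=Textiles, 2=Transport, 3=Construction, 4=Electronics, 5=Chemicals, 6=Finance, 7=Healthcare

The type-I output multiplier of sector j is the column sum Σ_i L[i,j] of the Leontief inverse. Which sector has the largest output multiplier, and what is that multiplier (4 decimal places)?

Chemicals (1.8208)

Form M = I − A:
  [  0.98   -0.10   -0.09   -0.09   -0.10   -0.03   -0.08   -0.07]
  [ -0.09    0.99   -0.03   -0.06   -0.06   -0.07   -0.07   -0.04]
  [ -0.08   -0.02    0.99   -0.09   -0.03   -0.09   -0.08   -0.07]
  [ -0.06   -0.06   -0.09    0.95   -0.04   -0.03   -0.01   -0.03]
  [ -0.01   -0.06   -0.06   -0.02    0.95   -0.06   -0.01   -0.09]
  [ -0.01   -0.08   -0.05   -0.01   -0.05    0.93   -0.05   -0.01]
  [ -0.01   -0.03   -0.10   -0.02   -0.08   -0.05    0.93   -0.09]
  [ -0.07   -0.08   -0.05   -0.02   -0.07   -0.07   -0.01    0.99]
Leontief inverse L = M⁻¹:
  [  1.0668    0.1493    0.1465    0.1338    0.1563    0.0901    0.1249    0.1223]
  [  0.1178    1.0543    0.0778    0.0924    0.1060    0.1121    0.1052    0.0796]
  [  0.1117    0.0683    1.0625    0.1234    0.0798    0.1352    0.1168    0.1088]
  [  0.0917    0.0942    0.1254    1.0837    0.0771    0.0692    0.0427    0.0636]
  [  0.0396    0.0929    0.0909    0.0454    1.0844    0.0993    0.0370    0.1173]
  [  0.0341    0.1070    0.0802    0.0334    0.0820    1.1058    0.0790    0.0392]
  [  0.0440    0.0700    0.1415    0.0516    0.1236    0.0992    1.1051    0.1302]
  [  0.0981    0.1159    0.0864    0.0511    0.1089    0.1099    0.0435    1.0443]
Total output x = L · d:
  x_0 = 1.0668·10 + 0.1493·12 + 0.1465·32 + 0.1338·63 + 0.1563·68 + 0.0901·36 + 0.1249·32 + 0.1223·71 = 52.1296
  x_1 = 0.1178·10 + 1.0543·12 + 0.0778·32 + 0.0924·63 + 0.1060·68 + 0.1121·36 + 0.1052·32 + 0.0796·71 = 42.3980
  x_2 = 0.1117·10 + 0.0683·12 + 1.0625·32 + 0.1234·63 + 0.0798·68 + 0.1352·36 + 0.1168·32 + 0.1088·71 = 65.4609
  x_3 = 0.0917·10 + 0.0942·12 + 0.1254·32 + 1.0837·63 + 0.0771·68 + 0.0692·36 + 0.0427·32 + 0.0636·71 = 87.9489
  x_4 = 0.0396·10 + 0.0929·12 + 0.0909·32 + 0.0454·63 + 1.0844·68 + 0.0993·36 + 0.0370·32 + 0.1173·71 = 94.1066
  x_5 = 0.0341·10 + 0.1070·12 + 0.0802·32 + 0.0334·63 + 0.0820·68 + 1.1058·36 + 0.0790·32 + 0.0392·71 = 56.9955
  x_6 = 0.0440·10 + 0.0700·12 + 0.1415·32 + 0.0516·63 + 0.1236·68 + 0.0992·36 + 1.1051·32 + 0.1302·71 = 65.6451
  x_7 = 0.0981·10 + 0.1159·12 + 0.0864·32 + 0.0511·63 + 0.1089·68 + 0.1099·36 + 0.0435·32 + 1.0443·71 = 95.2591
Output multipliers (column sums of L):
  Mining: 1.6038
  Textiles: 1.7518
  Transport: 1.8112
  Construction: 1.6150
  Electronics: 1.8181
  Chemicals: 1.8208
  Finance: 1.6540
  Healthcare: 1.7053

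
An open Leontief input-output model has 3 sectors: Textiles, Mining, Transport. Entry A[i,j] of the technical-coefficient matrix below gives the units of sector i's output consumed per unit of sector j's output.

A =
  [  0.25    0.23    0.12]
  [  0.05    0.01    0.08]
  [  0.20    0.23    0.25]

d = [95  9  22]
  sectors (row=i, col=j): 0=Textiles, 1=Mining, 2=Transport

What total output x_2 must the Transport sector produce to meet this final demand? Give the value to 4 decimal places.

Form M = I − A:
  [  0.75   -0.23   -0.12]
  [ -0.05    0.99   -0.08]
  [ -0.20   -0.23    0.75]
Leontief inverse L = M⁻¹:
  [  1.4321    0.3957    0.2713]
  [  0.1058    1.0650    0.1305]
  [  0.4143    0.4321    1.4457]
Total output x = L · d:
  x_0 = 1.4321·95 + 0.3957·9 + 0.2713·22 = 145.5784
  x_1 = 0.1058·95 + 1.0650·9 + 0.1305·22 = 22.5086
  x_2 = 0.4143·95 + 0.4321·9 + 1.4457·22 = 75.0569

75.0569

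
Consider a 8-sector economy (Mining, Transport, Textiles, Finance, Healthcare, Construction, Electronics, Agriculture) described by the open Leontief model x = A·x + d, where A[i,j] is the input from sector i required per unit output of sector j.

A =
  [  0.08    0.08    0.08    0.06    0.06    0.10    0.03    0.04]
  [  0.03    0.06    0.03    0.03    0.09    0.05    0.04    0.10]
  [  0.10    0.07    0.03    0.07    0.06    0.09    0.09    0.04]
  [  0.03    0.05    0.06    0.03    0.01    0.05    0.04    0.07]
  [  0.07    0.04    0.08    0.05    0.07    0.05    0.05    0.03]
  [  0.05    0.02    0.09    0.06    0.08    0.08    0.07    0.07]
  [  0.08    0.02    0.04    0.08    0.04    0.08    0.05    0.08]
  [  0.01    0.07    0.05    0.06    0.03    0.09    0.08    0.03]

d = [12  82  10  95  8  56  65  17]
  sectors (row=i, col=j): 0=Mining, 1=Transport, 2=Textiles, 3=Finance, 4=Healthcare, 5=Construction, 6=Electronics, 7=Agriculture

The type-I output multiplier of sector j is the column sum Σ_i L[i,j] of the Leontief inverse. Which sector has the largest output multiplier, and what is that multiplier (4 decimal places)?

Construction (2.1058)

Form M = I − A:
  [  0.92   -0.08   -0.08   -0.06   -0.06   -0.10   -0.03   -0.04]
  [ -0.03    0.94   -0.03   -0.03   -0.09   -0.05   -0.04   -0.10]
  [ -0.10   -0.07    0.97   -0.07   -0.06   -0.09   -0.09   -0.04]
  [ -0.03   -0.05   -0.06    0.97   -0.01   -0.05   -0.04   -0.07]
  [ -0.07   -0.04   -0.08   -0.05    0.93   -0.05   -0.05   -0.03]
  [ -0.05   -0.02   -0.09   -0.06   -0.08    0.92   -0.07   -0.07]
  [ -0.08   -0.02   -0.04   -0.08   -0.04   -0.08    0.95   -0.08]
  [ -0.01   -0.07   -0.05   -0.06   -0.03   -0.09   -0.08    0.97]
Leontief inverse L = M⁻¹:
  [  1.1372    0.1311    0.1394    0.1145    0.1181    0.1741    0.0867    0.0978]
  [  0.0717    1.1001    0.0766    0.0736    0.1345    0.1079    0.0861    0.1439]
  [  0.1585    0.1207    1.0919    0.1270    0.1176    0.1664    0.1458    0.1008]
  [  0.0646    0.0829    0.0954    1.0658    0.0451    0.0985    0.0781    0.1070]
  [  0.1202    0.0826    0.1289    0.0965    1.1166    0.1120    0.0970    0.0764]
  [  0.1073    0.0684    0.1478    0.1158    0.1330    1.1535    0.1276    0.1238]
  [  0.1280    0.0645    0.0932    0.1288    0.0860    0.1465    1.0998    0.1290]
  [  0.0533    0.1063    0.0945    0.1033    0.0737    0.1468    0.1250    1.0786]
Total output x = L · d:
  x_0 = 1.1372·12 + 0.1311·82 + 0.1394·10 + 0.1145·95 + 0.1181·8 + 0.1741·56 + 0.0867·65 + 0.0978·17 = 54.6702
  x_1 = 0.0717·12 + 1.1001·82 + 0.0766·10 + 0.0736·95 + 0.1345·8 + 0.1079·56 + 0.0861·65 + 0.1439·17 = 113.9899
  x_2 = 0.1585·12 + 0.1207·82 + 1.0919·10 + 0.1270·95 + 0.1176·8 + 0.1664·56 + 0.1458·65 + 0.1008·17 = 56.2367
  x_3 = 0.0646·12 + 0.0829·82 + 0.0954·10 + 1.0658·95 + 0.0451·8 + 0.0985·56 + 0.0781·65 + 0.1070·17 = 122.5571
  x_4 = 0.1202·12 + 0.0826·82 + 0.1289·10 + 0.0965·95 + 1.1166·8 + 0.1120·56 + 0.0970·65 + 0.0764·17 = 41.4785
  x_5 = 0.1073·12 + 0.0684·82 + 0.1478·10 + 0.1158·95 + 0.1330·8 + 1.1535·56 + 0.1276·65 + 0.1238·17 = 95.4380
  x_6 = 0.1280·12 + 0.0645·82 + 0.0932·10 + 0.1288·95 + 0.0860·8 + 0.1465·56 + 1.0998·65 + 0.1290·17 = 102.5610
  x_7 = 0.0533·12 + 0.1063·82 + 0.0945·10 + 0.1033·95 + 0.0737·8 + 0.1468·56 + 0.1250·65 + 1.0786·17 = 55.3917
Output multipliers (column sums of L):
  Mining: 1.8408
  Transport: 1.7567
  Textiles: 1.8677
  Finance: 1.8254
  Healthcare: 1.8246
  Construction: 2.1058
  Electronics: 1.8461
  Agriculture: 1.8573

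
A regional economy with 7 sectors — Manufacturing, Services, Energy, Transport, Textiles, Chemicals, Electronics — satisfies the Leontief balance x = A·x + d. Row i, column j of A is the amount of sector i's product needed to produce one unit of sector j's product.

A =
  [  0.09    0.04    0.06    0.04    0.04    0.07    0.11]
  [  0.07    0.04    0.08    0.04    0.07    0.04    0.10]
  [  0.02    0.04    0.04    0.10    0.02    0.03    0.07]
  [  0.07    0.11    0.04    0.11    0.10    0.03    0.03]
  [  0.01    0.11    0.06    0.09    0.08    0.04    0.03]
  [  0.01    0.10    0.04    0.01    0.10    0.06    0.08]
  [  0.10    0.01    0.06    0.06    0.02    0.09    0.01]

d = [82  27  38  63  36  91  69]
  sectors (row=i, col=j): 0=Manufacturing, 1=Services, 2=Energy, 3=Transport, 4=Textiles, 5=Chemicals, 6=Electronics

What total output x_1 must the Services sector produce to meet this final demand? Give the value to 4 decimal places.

69.6002

Form M = I − A:
  [  0.91   -0.04   -0.06   -0.04   -0.04   -0.07   -0.11]
  [ -0.07    0.96   -0.08   -0.04   -0.07   -0.04   -0.10]
  [ -0.02   -0.04    0.96   -0.10   -0.02   -0.03   -0.07]
  [ -0.07   -0.11   -0.04    0.89   -0.10   -0.03   -0.03]
  [ -0.01   -0.11   -0.06   -0.09    0.92   -0.04   -0.03]
  [ -0.01   -0.10   -0.04   -0.01   -0.10    0.94   -0.08]
  [ -0.10   -0.01   -0.06   -0.06   -0.02   -0.09    0.99]
Leontief inverse L = M⁻¹:
  [  1.1335    0.0841    0.1010    0.0862    0.0829    0.1124    0.1558]
  [  0.1107    1.0840    0.1201    0.0890    0.1113    0.0794    0.1428]
  [  0.0522    0.0759    1.0691    0.1388    0.0548    0.0575    0.0996]
  [  0.1163    0.1685    0.0878    1.1684    0.1562    0.0704    0.0820]
  [  0.0465    0.1598    0.1002    0.1403    1.1281    0.0729    0.0727]
  [  0.0434    0.1425    0.0787    0.0518    0.1417    1.0947    0.1191]
  [  0.1307    0.0504    0.0907    0.0964    0.0579    0.1209    1.0506]
Total output x = L · d:
  x_0 = 1.1335·82 + 0.0841·27 + 0.1010·38 + 0.0862·63 + 0.0829·36 + 0.1124·91 + 0.1558·69 = 128.4523
  x_1 = 0.1107·82 + 1.0840·27 + 0.1201·38 + 0.0890·63 + 0.1113·36 + 0.0794·91 + 0.1428·69 = 69.6002
  x_2 = 0.0522·82 + 0.0759·27 + 1.0691·38 + 0.1388·63 + 0.0548·36 + 0.0575·91 + 0.0996·69 = 69.7764
  x_3 = 0.1163·82 + 0.1685·27 + 0.0878·38 + 1.1684·63 + 0.1562·36 + 0.0704·91 + 0.0820·69 = 108.7137
  x_4 = 0.0465·82 + 0.1598·27 + 0.1002·38 + 0.1403·63 + 1.1281·36 + 0.0729·91 + 0.0727·69 = 73.0332
  x_5 = 0.0434·82 + 0.1425·27 + 0.0787·38 + 0.0518·63 + 0.1417·36 + 1.0947·91 + 0.1191·69 = 126.5959
  x_6 = 0.1307·82 + 0.0504·27 + 0.0907·38 + 0.0964·63 + 0.0579·36 + 0.1209·91 + 1.0506·69 = 107.1767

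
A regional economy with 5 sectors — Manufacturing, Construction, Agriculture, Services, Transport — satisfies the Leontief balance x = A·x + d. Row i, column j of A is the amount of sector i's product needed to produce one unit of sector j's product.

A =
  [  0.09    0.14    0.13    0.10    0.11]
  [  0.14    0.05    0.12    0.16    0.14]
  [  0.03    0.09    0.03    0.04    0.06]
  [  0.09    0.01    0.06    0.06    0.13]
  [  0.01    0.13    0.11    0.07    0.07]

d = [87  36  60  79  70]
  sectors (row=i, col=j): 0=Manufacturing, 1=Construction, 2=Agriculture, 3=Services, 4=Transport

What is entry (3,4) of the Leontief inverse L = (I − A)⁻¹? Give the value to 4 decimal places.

L[3,4] = 0.1871

Form M = I − A:
  [  0.91   -0.14   -0.13   -0.10   -0.11]
  [ -0.14    0.95   -0.12   -0.16   -0.14]
  [ -0.03   -0.09    0.97   -0.04   -0.06]
  [ -0.09   -0.01   -0.06    0.94   -0.13]
  [ -0.01   -0.13   -0.11   -0.07    0.93]
Leontief inverse L = M⁻¹:
  [  1.1611    0.2227    0.2186    0.1864    0.2110]
  [  0.2090    1.1394    0.2117    0.2434    0.2439]
  [  0.0641    0.1266    1.0724    0.0820    0.1073]
  [  0.1256    0.0666    0.1148    1.1074    0.1871]
  [  0.0587    0.1817    0.1674    0.1291    1.1384]
Total output x = L · d:
  x_0 = 1.1611·87 + 0.2227·36 + 0.2186·60 + 0.1864·79 + 0.2110·70 = 151.6514
  x_1 = 0.2090·87 + 1.1394·36 + 0.2117·60 + 0.2434·79 + 0.2439·70 = 108.2057
  x_2 = 0.0641·87 + 0.1266·36 + 1.0724·60 + 0.0820·79 + 0.1073·70 = 88.4686
  x_3 = 0.1256·87 + 0.0666·36 + 0.1148·60 + 1.1074·79 + 0.1871·70 = 120.7918
  x_4 = 0.0587·87 + 0.1817·36 + 0.1674·60 + 0.1291·79 + 1.1384·70 = 111.5809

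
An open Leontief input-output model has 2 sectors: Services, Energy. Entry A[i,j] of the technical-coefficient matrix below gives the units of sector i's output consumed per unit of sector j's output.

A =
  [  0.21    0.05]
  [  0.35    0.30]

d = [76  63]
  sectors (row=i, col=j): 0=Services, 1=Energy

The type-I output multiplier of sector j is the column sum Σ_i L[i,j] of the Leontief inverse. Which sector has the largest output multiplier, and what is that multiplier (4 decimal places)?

Form M = I − A:
  [  0.79   -0.05]
  [ -0.35    0.70]
Leontief inverse L = M⁻¹:
  [  1.3072    0.0934]
  [  0.6536    1.4753]
Total output x = L · d:
  x_0 = 1.3072·76 + 0.0934·63 = 105.2288
  x_1 = 0.6536·76 + 1.4753·63 = 142.6144
Output multipliers (column sums of L):
  Services: 1.9608
  Energy: 1.5686

Services (1.9608)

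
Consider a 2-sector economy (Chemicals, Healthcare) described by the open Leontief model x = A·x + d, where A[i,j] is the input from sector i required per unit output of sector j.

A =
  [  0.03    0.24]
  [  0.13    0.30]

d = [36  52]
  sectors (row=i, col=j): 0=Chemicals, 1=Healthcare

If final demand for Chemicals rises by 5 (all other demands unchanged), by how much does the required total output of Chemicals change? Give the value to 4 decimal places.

5.4029

Form M = I − A:
  [  0.97   -0.24]
  [ -0.13    0.70]
Leontief inverse L = M⁻¹:
  [  1.0806    0.3705]
  [  0.2007    1.4974]
Total output x = L · d:
  x_0 = 1.0806·36 + 0.3705·52 = 58.1661
  x_1 = 0.2007·36 + 1.4974·52 = 85.0880
Δx_0 = L[0,0] · Δd_0 = 1.0806 · 5 = 5.4029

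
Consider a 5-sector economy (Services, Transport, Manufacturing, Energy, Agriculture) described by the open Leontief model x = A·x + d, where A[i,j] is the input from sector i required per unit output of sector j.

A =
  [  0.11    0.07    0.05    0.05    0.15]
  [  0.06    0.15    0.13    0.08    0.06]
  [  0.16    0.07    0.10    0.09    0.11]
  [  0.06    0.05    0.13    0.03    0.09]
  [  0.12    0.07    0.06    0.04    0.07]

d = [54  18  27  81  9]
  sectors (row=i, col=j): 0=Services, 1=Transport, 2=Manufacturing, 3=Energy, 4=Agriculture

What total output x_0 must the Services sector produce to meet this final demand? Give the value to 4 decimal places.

79.0448

Form M = I − A:
  [  0.89   -0.07   -0.05   -0.05   -0.15]
  [ -0.06    0.85   -0.13   -0.08   -0.06]
  [ -0.16   -0.07    0.90   -0.09   -0.11]
  [ -0.06   -0.05   -0.13    0.97   -0.09]
  [ -0.12   -0.07   -0.06   -0.04    0.93]
Leontief inverse L = M⁻¹:
  [  1.1889    0.1309    0.1130    0.0917    0.2225]
  [  0.1493    1.2260    0.2142    0.1345    0.1415]
  [  0.2592    0.1438    1.1806    0.1432    0.2046]
  [  0.1333    0.1020    0.1869    1.0699    0.1537]
  [  0.1871    0.1228    0.1149    0.0772    1.1344]
Total output x = L · d:
  x_0 = 1.1889·54 + 0.1309·18 + 0.1130·27 + 0.0917·81 + 0.2225·9 = 79.0448
  x_1 = 0.1493·54 + 1.2260·18 + 0.2142·27 + 0.1345·81 + 0.1415·9 = 48.0860
  x_2 = 0.2592·54 + 0.1438·18 + 1.1806·27 + 0.1432·81 + 0.2046·9 = 61.9019
  x_3 = 0.1333·54 + 0.1020·18 + 0.1869·27 + 1.0699·81 + 0.1537·9 = 102.1275
  x_4 = 0.1871·54 + 0.1228·18 + 0.1149·27 + 0.0772·81 + 1.1344·9 = 31.8824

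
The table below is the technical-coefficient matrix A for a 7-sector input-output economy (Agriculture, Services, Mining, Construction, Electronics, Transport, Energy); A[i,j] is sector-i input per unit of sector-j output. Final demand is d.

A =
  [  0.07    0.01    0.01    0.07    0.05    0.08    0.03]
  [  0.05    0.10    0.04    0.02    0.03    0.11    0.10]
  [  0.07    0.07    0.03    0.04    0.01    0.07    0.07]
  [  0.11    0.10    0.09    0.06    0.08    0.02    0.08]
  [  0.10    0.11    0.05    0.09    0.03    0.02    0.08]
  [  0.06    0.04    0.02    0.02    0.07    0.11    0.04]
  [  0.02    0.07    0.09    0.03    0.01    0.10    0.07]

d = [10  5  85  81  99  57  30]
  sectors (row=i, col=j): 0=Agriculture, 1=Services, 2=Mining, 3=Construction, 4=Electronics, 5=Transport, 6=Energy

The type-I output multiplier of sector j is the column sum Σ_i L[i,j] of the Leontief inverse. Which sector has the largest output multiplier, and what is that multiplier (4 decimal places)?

Transport (1.9011)

Form M = I − A:
  [  0.93   -0.01   -0.01   -0.07   -0.05   -0.08   -0.03]
  [ -0.05    0.90   -0.04   -0.02   -0.03   -0.11   -0.10]
  [ -0.07   -0.07    0.97   -0.04   -0.01   -0.07   -0.07]
  [ -0.11   -0.10   -0.09    0.94   -0.08   -0.02   -0.08]
  [ -0.10   -0.11   -0.05   -0.09    0.97   -0.02   -0.08]
  [ -0.06   -0.04   -0.02   -0.02   -0.07    0.89   -0.04]
  [ -0.02   -0.07   -0.09   -0.03   -0.01   -0.10    0.93]
Leontief inverse L = M⁻¹:
  [  1.1090    0.0453    0.0345    0.0969    0.0761    0.1190    0.0632]
  [  0.0940    1.1499    0.0734    0.0488    0.0594    0.1755    0.1491]
  [  0.1069    0.1086    1.0568    0.0646    0.0349    0.1206    0.1084]
  [  0.1702    0.1636    0.1317    1.1029    0.1140    0.0891    0.1415]
  [  0.1532    0.1669    0.0893    0.1266    1.0628    0.0834    0.1355]
  [  0.0999    0.0791    0.0447    0.0473    0.0963    1.1578    0.0772]
  [  0.0592    0.1136    0.1186    0.0540    0.0349    0.1557    1.1127]
Total output x = L · d:
  x_0 = 1.1090·10 + 0.0453·5 + 0.0345·85 + 0.0969·81 + 0.0761·99 + 0.1190·57 + 0.0632·30 = 38.3155
  x_1 = 0.0940·10 + 1.1499·5 + 0.0734·85 + 0.0488·81 + 0.0594·99 + 0.1755·57 + 0.1491·30 = 37.2397
  x_2 = 0.1069·10 + 0.1086·5 + 1.0568·85 + 0.0646·81 + 0.0349·99 + 0.1206·57 + 0.1084·30 = 110.2598
  x_3 = 0.1702·10 + 0.1636·5 + 0.1317·85 + 1.1029·81 + 0.1140·99 + 0.0891·57 + 0.1415·30 = 123.6651
  x_4 = 0.1532·10 + 0.1669·5 + 0.0893·85 + 0.1266·81 + 1.0628·99 + 0.0834·57 + 0.1355·30 = 134.2418
  x_5 = 0.0999·10 + 0.0791·5 + 0.0447·85 + 0.0473·81 + 0.0963·99 + 1.1578·57 + 0.0772·30 = 86.8732
  x_6 = 0.0592·10 + 0.1136·5 + 0.1186·85 + 0.0540·81 + 0.0349·99 + 0.1557·57 + 1.1127·30 = 61.3292
Output multipliers (column sums of L):
  Agriculture: 1.7924
  Services: 1.8270
  Mining: 1.5490
  Construction: 1.5412
  Electronics: 1.4785
  Transport: 1.9011
  Energy: 1.7877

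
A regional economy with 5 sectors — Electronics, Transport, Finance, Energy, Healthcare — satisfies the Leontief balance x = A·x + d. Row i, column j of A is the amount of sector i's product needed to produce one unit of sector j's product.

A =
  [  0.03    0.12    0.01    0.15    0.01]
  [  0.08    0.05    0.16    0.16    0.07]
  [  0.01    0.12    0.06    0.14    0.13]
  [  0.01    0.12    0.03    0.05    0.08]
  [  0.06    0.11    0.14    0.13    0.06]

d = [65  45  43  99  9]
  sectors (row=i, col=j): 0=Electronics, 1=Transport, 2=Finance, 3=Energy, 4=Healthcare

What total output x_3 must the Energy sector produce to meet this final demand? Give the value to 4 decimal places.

Form M = I − A:
  [  0.97   -0.12   -0.01   -0.15   -0.01]
  [ -0.08    0.95   -0.16   -0.16   -0.07]
  [ -0.01   -0.12    0.94   -0.14   -0.13]
  [ -0.01   -0.12   -0.03    0.95   -0.08]
  [ -0.06   -0.11   -0.14   -0.13    0.94]
Leontief inverse L = M⁻¹:
  [  1.0509    0.1718    0.0545    0.2096    0.0493]
  [  0.1080    1.1440    0.2250    0.2620    0.1398]
  [  0.0425    0.2005    1.1345    0.2340    0.1922]
  [  0.0337    0.1693    0.0825    1.1150    0.1193]
  [  0.0907    0.1981    0.2102    0.2331    1.1285]
Total output x = L · d:
  x_0 = 1.0509·65 + 0.1718·45 + 0.0545·43 + 0.2096·99 + 0.0493·9 = 99.5795
  x_1 = 0.1080·65 + 1.1440·45 + 0.2250·43 + 0.2620·99 + 0.1398·9 = 95.3747
  x_2 = 0.0425·65 + 0.2005·45 + 1.1345·43 + 0.2340·99 + 0.1922·9 = 85.4627
  x_3 = 0.0337·65 + 0.1693·45 + 0.0825·43 + 1.1150·99 + 0.1193·9 = 124.8117
  x_4 = 0.0907·65 + 0.1981·45 + 0.2102·43 + 0.2331·99 + 1.1285·9 = 57.0812

124.8117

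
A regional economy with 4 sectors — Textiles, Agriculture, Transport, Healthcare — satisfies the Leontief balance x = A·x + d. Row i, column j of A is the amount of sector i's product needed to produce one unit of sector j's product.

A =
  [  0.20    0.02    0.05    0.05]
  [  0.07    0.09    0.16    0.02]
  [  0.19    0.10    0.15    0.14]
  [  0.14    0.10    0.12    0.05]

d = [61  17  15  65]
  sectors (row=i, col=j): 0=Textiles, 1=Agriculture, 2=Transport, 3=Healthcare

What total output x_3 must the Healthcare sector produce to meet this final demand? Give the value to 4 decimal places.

Form M = I − A:
  [  0.80   -0.02   -0.05   -0.05]
  [ -0.07    0.91   -0.16   -0.02]
  [ -0.19   -0.10    0.85   -0.14]
  [ -0.14   -0.10   -0.12    0.95]
Leontief inverse L = M⁻¹:
  [  1.2918    0.0482    0.0968    0.0833]
  [  0.1664    1.1355    0.2330    0.0670]
  [  0.3498    0.1687    1.2581    0.2074]
  [  0.2521    0.1479    0.1977    1.0981]
Total output x = L · d:
  x_0 = 1.2918·61 + 0.0482·17 + 0.0968·15 + 0.0833·65 = 86.4824
  x_1 = 0.1664·61 + 1.1355·17 + 0.2330·15 + 0.0670·65 = 37.3055
  x_2 = 0.3498·61 + 0.1687·17 + 1.2581·15 + 0.2074·65 = 56.5593
  x_3 = 0.2521·61 + 0.1479·17 + 0.1977·15 + 1.0981·65 = 92.2371

92.2371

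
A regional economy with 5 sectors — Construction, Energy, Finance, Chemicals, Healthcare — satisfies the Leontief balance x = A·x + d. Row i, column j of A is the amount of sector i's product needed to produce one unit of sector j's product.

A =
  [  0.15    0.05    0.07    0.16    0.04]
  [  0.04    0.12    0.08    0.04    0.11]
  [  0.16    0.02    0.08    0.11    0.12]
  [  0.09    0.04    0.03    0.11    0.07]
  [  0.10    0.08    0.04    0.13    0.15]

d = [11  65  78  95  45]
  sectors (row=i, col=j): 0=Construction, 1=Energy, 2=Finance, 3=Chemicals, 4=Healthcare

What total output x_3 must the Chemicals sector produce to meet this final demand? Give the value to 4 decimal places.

129.0984

Form M = I − A:
  [  0.85   -0.05   -0.07   -0.16   -0.04]
  [ -0.04    0.88   -0.08   -0.04   -0.11]
  [ -0.16   -0.02    0.92   -0.11   -0.12]
  [ -0.09   -0.04   -0.03    0.89   -0.07]
  [ -0.10   -0.08   -0.04   -0.13    0.85]
Leontief inverse L = M⁻¹:
  [  1.2428    0.0948    0.1159    0.2578    0.1084]
  [  0.1114    1.1673    0.1217    0.1142    0.1829]
  [  0.2622    0.0685    1.1286    0.2187    0.1986]
  [  0.1547    0.0750    0.0621    1.1804    0.1230]
  [  0.1927    0.1357    0.0877    0.2319    1.2346]
Total output x = L · d:
  x_0 = 1.2428·11 + 0.0948·65 + 0.1159·78 + 0.2578·95 + 0.1084·45 = 58.2472
  x_1 = 0.1114·11 + 1.1673·65 + 0.1217·78 + 0.1142·95 + 0.1829·45 = 105.6720
  x_2 = 0.2622·11 + 0.0685·65 + 1.1286·78 + 0.2187·95 + 0.1986·45 = 125.0850
  x_3 = 0.1547·11 + 0.0750·65 + 0.0621·78 + 1.1804·95 + 0.1230·45 = 129.0984
  x_4 = 0.1927·11 + 0.1357·65 + 0.0877·78 + 0.2319·95 + 1.2346·45 = 95.3702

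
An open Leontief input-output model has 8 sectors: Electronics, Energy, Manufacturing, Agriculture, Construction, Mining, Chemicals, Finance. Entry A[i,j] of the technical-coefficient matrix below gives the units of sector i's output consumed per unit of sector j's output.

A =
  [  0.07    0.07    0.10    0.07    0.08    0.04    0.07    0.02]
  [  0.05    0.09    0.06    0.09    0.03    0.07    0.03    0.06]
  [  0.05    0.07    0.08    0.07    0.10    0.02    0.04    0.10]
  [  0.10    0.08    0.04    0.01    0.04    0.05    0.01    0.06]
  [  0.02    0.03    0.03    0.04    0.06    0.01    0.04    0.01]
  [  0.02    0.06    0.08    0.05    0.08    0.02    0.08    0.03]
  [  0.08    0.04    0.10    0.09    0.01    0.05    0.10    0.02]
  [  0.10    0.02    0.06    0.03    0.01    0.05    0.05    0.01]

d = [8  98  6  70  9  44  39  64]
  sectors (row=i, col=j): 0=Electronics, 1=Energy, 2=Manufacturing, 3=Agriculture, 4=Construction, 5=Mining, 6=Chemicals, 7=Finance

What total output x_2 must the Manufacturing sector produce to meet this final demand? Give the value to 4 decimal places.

Form M = I − A:
  [  0.93   -0.07   -0.10   -0.07   -0.08   -0.04   -0.07   -0.02]
  [ -0.05    0.91   -0.06   -0.09   -0.03   -0.07   -0.03   -0.06]
  [ -0.05   -0.07    0.92   -0.07   -0.10   -0.02   -0.04   -0.10]
  [ -0.10   -0.08   -0.04    0.99   -0.04   -0.05   -0.01   -0.06]
  [ -0.02   -0.03   -0.03   -0.04    0.94   -0.01   -0.04   -0.01]
  [ -0.02   -0.06   -0.08   -0.05   -0.08    0.98   -0.08   -0.03]
  [ -0.08   -0.04   -0.10   -0.09   -0.01   -0.05    0.90   -0.02]
  [ -0.10   -0.02   -0.06   -0.03   -0.01   -0.05   -0.05    0.99]
Leontief inverse L = M⁻¹:
  [  1.1250    0.1257    0.1632    0.1240    0.1306    0.0749    0.1161    0.0603]
  [  0.1028    1.1424    0.1171    0.1371    0.0742    0.1045    0.0708    0.0968]
  [  0.1068    0.1215    1.1392    0.1196    0.1463    0.0551    0.0833    0.1367]
  [  0.1410    0.1217    0.0889    1.0513    0.0781    0.0775    0.0458    0.0870]
  [  0.0446    0.0539    0.0569    0.0633    1.0812    0.0255    0.0603    0.0267]
  [  0.0642    0.1026    0.1294    0.0932    0.1176    1.0481    0.1170    0.0615]
  [  0.1377    0.0952    0.1654    0.1429    0.0585    0.0853    1.1475    0.0603]
  [  0.1371    0.0574    0.1061    0.0670    0.0457    0.0729    0.0841    1.0355]
Total output x = L · d:
  x_0 = 1.1250·8 + 0.1257·98 + 0.1632·6 + 0.1240·70 + 0.1306·9 + 0.0749·44 + 0.1161·39 + 0.0603·64 = 43.8286
  x_1 = 0.1028·8 + 1.1424·98 + 0.1171·6 + 0.1371·70 + 0.0742·9 + 0.1045·44 + 0.0708·39 + 0.0968·64 = 137.2984
  x_2 = 0.1068·8 + 0.1215·98 + 1.1392·6 + 0.1196·70 + 0.1463·9 + 0.0551·44 + 0.0833·39 + 0.1367·64 = 43.7011
  x_3 = 0.1410·8 + 0.1217·98 + 0.0889·6 + 1.0513·70 + 0.0781·9 + 0.0775·44 + 0.0458·39 + 0.0870·64 = 98.6473
  x_4 = 0.0446·8 + 0.0539·98 + 0.0569·6 + 0.0633·70 + 1.0812·9 + 0.0255·44 + 0.0603·39 + 0.0267·64 = 25.3324
  x_5 = 0.0642·8 + 0.1026·98 + 0.1294·6 + 0.0932·70 + 0.1176·9 + 1.0481·44 + 0.1170·39 + 0.0615·64 = 73.5416
  x_6 = 0.1377·8 + 0.0952·98 + 0.1654·6 + 0.1429·70 + 0.0585·9 + 0.0853·44 + 1.1475·39 + 0.0603·64 = 74.3124
  x_7 = 0.1371·8 + 0.0574·98 + 0.1061·6 + 0.0670·70 + 0.0457·9 + 0.0729·44 + 0.0841·39 + 1.0355·64 = 85.2084

43.7011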